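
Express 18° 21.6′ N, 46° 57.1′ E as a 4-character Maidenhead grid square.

Add 180° to longitude and 90° to latitude: 226.95, 108.36.
Field: 226.95/20 → 11 → L, 108.36/10 → 10 → K; chars LK.
Square: 6.95/2 → 3, 8.36/1 → 8; chars 38.

LK38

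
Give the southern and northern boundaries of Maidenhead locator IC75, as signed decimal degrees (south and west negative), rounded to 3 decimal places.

-65.000, -64.000

Field I=8, C=2: +8·20° lon, +2·10° lat → SW at lon -20°, lat -70°.
Square 7, 5: +7·2° lon, +5·1° lat → SW at lon -6°, lat -65°.
Cell spans 2° lon × 1° lat.
south -65.000, north -64.000.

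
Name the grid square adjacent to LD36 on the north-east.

LD47

Longitude square 3; +1 → 4.
Latitude square 6; +1 → 7.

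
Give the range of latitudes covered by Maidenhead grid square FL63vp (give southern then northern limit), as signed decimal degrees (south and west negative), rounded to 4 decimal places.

Field F=5, L=11: +5·20° lon, +11·10° lat → SW at lon -80°, lat 20°.
Square 6, 3: +6·2° lon, +3·1° lat → SW at lon -68°, lat 23°.
Subsquare v=21, p=15: +21·0.0833333° lon, +15·0.0416667° lat → SW at lon -66.25°, lat 23.625°.
Cell spans 0.0833333° lon × 0.0416667° lat.
south 23.6250, north 23.6667.

23.6250, 23.6667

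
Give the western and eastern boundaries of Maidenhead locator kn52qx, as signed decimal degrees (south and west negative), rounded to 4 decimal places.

31.3333, 31.4167

Field K=10, N=13: +10·20° lon, +13·10° lat → SW at lon 20°, lat 40°.
Square 5, 2: +5·2° lon, +2·1° lat → SW at lon 30°, lat 42°.
Subsquare q=16, x=23: +16·0.0833333° lon, +23·0.0416667° lat → SW at lon 31.3333°, lat 42.9583°.
Cell spans 0.0833333° lon × 0.0416667° lat.
west 31.3333, east 31.4167.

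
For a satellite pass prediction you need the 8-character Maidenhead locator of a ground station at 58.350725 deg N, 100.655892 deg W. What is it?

DO98qi14

Shift to the Maidenhead origin (180°W, 90°S): lon 79.34411, lat 148.35073.
Field: 79.34411/20 → 3 → D, 148.35073/10 → 14 → O; chars DO.
Square: 19.34411/2 → 9, 8.35073/1 → 8; chars 98.
Subsquare: 1.34411/0.0833333 → 16 → q, 0.35073/0.0416667 → 8 → i; chars qi.
Extended square: 0.01077/0.00833333 → 1, 0.01739/0.00416667 → 4; chars 14.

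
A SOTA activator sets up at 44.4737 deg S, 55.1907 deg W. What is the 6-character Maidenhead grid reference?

Add 180° to longitude and 90° to latitude: 124.8093, 45.5263.
Field (20°×10°, letters A–R): 124.8093/20 → 6 → G, 45.5263/10 → 4 → E; chars GE.
Square (2°×1°, digits 0–9): 4.8093/2 → 2, 5.5263/1 → 5; chars 25.
Subsquare (5′×2.5′, letters a–x): 0.8093/0.0833333 → 9 → j, 0.5263/0.0416667 → 12 → m; chars jm.

GE25jm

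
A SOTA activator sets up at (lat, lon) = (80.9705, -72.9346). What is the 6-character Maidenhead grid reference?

FR30mx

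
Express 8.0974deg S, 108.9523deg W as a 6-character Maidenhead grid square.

Offset from 180°W / 90°S: lon 71.0477°, lat 81.9026°.
Field: 71.0477/20 → 3 → D, 81.9026/10 → 8 → I; chars DI.
Square: 11.0477/2 → 5, 1.9026/1 → 1; chars 51.
Subsquare: 1.0477/0.0833333 → 12 → m, 0.9026/0.0416667 → 21 → v; chars mv.

DI51mv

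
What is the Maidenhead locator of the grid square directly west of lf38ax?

LF28xx

Longitude subsquare a = 0; −1 → -1, wraps to 23 = x, carry into square.
Longitude square 3; −1 → 2.
The latitude characters are unchanged.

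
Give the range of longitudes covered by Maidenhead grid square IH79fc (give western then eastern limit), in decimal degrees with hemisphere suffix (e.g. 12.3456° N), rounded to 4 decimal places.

5.5833° W, 5.5000° W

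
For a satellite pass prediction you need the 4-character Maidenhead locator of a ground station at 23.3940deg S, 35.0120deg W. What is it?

Shift to the Maidenhead origin (180°W, 90°S): lon 144.99, lat 66.61.
Field: 144.99/20 → 7 → H, 66.61/10 → 6 → G; chars HG.
Square: 4.99/2 → 2, 6.61/1 → 6; chars 26.

HG26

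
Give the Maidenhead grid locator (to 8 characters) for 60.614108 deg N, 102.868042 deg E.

OP10ko47

Shift to the Maidenhead origin (180°W, 90°S): lon 282.86804, lat 150.61411.
Field: lon ⌊282.86804/20⌋ = 14 → O; lat ⌊150.61411/10⌋ = 15 → P.
Square: lon ⌊2.86804/2⌋ = 1; lat ⌊0.61411/1⌋ = 0.
Subsquare: lon ⌊0.86804/0.0833333⌋ = 10 → k; lat ⌊0.61411/0.0416667⌋ = 14 → o.
Extended square: lon ⌊0.03471/0.00833333⌋ = 4; lat ⌊0.03077/0.00416667⌋ = 7.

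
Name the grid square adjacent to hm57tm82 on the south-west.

Longitude extended square 8; −1 → 7.
Latitude extended square 2; −1 → 1.

HM57tm71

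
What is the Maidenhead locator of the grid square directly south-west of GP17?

Longitude square 1; −1 → 0.
Latitude square 7; −1 → 6.

GP06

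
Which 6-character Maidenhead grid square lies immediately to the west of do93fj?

DO93ej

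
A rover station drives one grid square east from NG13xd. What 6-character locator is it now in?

NG23ad

Longitude subsquare x = 23; +1 → 24, wraps to 0 = a, carry into square.
Longitude square 1; +1 → 2.
The latitude characters are unchanged.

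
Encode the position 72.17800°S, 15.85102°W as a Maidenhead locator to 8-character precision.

IB27bt77

Offset from 180°W / 90°S: lon 164.14898°, lat 17.82200°.
Field: 164.14898/20 → 8 → I, 17.82200/10 → 1 → B; chars IB.
Square: 4.14898/2 → 2, 7.82200/1 → 7; chars 27.
Subsquare: 0.14898/0.0833333 → 1 → b, 0.82200/0.0416667 → 19 → t; chars bt.
Extended square: 0.06565/0.00833333 → 7, 0.03033/0.00416667 → 7; chars 77.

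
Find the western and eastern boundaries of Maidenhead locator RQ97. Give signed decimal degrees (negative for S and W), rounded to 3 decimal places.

178.000, 180.000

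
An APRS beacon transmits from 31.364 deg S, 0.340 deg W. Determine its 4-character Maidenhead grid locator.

Offset from 180°W / 90°S: lon 179.66°, lat 58.64°.
Field: lon ⌊179.66/20⌋ = 8 → I; lat ⌊58.64/10⌋ = 5 → F.
Square: lon ⌊19.66/2⌋ = 9; lat ⌊8.64/1⌋ = 8.

IF98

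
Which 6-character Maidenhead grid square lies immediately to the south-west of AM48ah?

Longitude subsquare a = 0; −1 → -1, wraps to 23 = x, carry into square.
Longitude square 4; −1 → 3.
Latitude subsquare h = 7; −1 → 6 = g.

AM38xg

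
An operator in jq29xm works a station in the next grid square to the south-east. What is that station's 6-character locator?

Longitude subsquare x = 23; +1 → 24, wraps to 0 = a, carry into square.
Longitude square 2; +1 → 3.
Latitude subsquare m = 12; −1 → 11 = l.

JQ39al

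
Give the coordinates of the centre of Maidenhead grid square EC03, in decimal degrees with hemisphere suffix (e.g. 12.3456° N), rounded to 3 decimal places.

Field E=4, C=2: +4·20° lon, +2·10° lat → SW at lon -100°, lat -70°.
Square 0, 3: +0·2° lon, +3·1° lat → SW at lon -100°, lat -67°.
Cell spans 2° lon × 1° lat. Centre is SW corner plus half of each.
latitude 66.500° S, longitude 99.000° W.

66.500° S, 99.000° W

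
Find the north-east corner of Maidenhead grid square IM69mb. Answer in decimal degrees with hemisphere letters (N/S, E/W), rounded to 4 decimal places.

39.0833° N, 6.9167° W

Field I=8, M=12: +8·20° lon, +12·10° lat → SW at lon -20°, lat 30°.
Square 6, 9: +6·2° lon, +9·1° lat → SW at lon -8°, lat 39°.
Subsquare m=12, b=1: +12·0.0833333° lon, +1·0.0416667° lat → SW at lon -7°, lat 39.0417°.
Cell spans 0.0833333° lon × 0.0416667° lat. NE corner is SW corner plus one full cell.
latitude 39.0833° N, longitude 6.9167° W.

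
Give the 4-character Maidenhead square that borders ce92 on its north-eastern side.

Longitude square 9; +1 → 10, wraps to 0, carry into field.
Longitude field C = 2; +1 → 3 = D.
Latitude square 2; +1 → 3.

DE03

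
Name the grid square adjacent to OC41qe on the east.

Longitude subsquare q = 16; +1 → 17 = r.
The latitude characters are unchanged.

OC41re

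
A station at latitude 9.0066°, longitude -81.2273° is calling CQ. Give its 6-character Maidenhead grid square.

Add 180° to longitude and 90° to latitude: 98.7727, 99.0066.
Field: lon ⌊98.7727/20⌋ = 4 → E; lat ⌊99.0066/10⌋ = 9 → J.
Square: lon ⌊18.7727/2⌋ = 9; lat ⌊9.0066/1⌋ = 9.
Subsquare: lon ⌊0.7727/0.0833333⌋ = 9 → j; lat ⌊0.0066/0.0416667⌋ = 0 → a.

EJ99ja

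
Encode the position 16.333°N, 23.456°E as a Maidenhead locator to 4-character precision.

Shift to the Maidenhead origin (180°W, 90°S): lon 203.46, lat 106.33.
Field (20°×10°, letters A–R): 203.46/20 → 10 → K, 106.33/10 → 10 → K; chars KK.
Square (2°×1°, digits 0–9): 3.46/2 → 1, 6.33/1 → 6; chars 16.

KK16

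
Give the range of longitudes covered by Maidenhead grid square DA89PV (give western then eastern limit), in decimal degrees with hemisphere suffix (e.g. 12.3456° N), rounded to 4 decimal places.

102.7500° W, 102.6667° W

Field D=3, A=0: +3·20° lon, +0·10° lat → SW at lon -120°, lat -90°.
Square 8, 9: +8·2° lon, +9·1° lat → SW at lon -104°, lat -81°.
Subsquare p=15, v=21: +15·0.0833333° lon, +21·0.0416667° lat → SW at lon -102.75°, lat -80.125°.
Cell spans 0.0833333° lon × 0.0416667° lat.
west 102.7500° W, east 102.6667° W.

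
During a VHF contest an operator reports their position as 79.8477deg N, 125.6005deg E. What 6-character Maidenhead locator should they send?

PQ29tu

Offset from 180°W / 90°S: lon 305.6005°, lat 169.8477°.
Field: 305.6005/20 → 15 → P, 169.8477/10 → 16 → Q; chars PQ.
Square: 5.6005/2 → 2, 9.8477/1 → 9; chars 29.
Subsquare: 1.6005/0.0833333 → 19 → t, 0.8477/0.0416667 → 20 → u; chars tu.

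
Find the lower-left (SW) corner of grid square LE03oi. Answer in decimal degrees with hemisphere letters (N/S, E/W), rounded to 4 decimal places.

46.6667° S, 41.1667° E

Field L=11, E=4: +11·20° lon, +4·10° lat → SW at lon 40°, lat -50°.
Square 0, 3: +0·2° lon, +3·1° lat → SW at lon 40°, lat -47°.
Subsquare o=14, i=8: +14·0.0833333° lon, +8·0.0416667° lat → SW at lon 41.1667°, lat -46.6667°.
latitude 46.6667° S, longitude 41.1667° E.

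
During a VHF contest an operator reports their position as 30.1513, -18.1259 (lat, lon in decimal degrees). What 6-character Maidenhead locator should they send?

IM00wd

Add 180° to longitude and 90° to latitude: 161.8741, 120.1513.
Field: lon ⌊161.8741/20⌋ = 8 → I; lat ⌊120.1513/10⌋ = 12 → M.
Square: lon ⌊1.8741/2⌋ = 0; lat ⌊0.1513/1⌋ = 0.
Subsquare: lon ⌊1.8741/0.0833333⌋ = 22 → w; lat ⌊0.1513/0.0416667⌋ = 3 → d.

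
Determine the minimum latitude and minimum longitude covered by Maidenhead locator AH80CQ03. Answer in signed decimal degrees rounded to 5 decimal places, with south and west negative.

-19.32083, -163.83333

Field A=0, H=7: +0·20° lon, +7·10° lat → SW at lon -180°, lat -20°.
Square 8, 0: +8·2° lon, +0·1° lat → SW at lon -164°, lat -20°.
Subsquare c=2, q=16: +2·0.0833333° lon, +16·0.0416667° lat → SW at lon -163.833°, lat -19.3333°.
Extended square 0, 3: +0·0.00833333° lon, +3·0.00416667° lat → SW at lon -163.833°, lat -19.3208°.
latitude -19.32083, longitude -163.83333.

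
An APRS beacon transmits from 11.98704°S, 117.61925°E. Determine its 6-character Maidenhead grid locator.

OH88ta

Add 180° to longitude and 90° to latitude: 297.6192, 78.0130.
Field: lon ⌊297.6192/20⌋ = 14 → O; lat ⌊78.0130/10⌋ = 7 → H.
Square: lon ⌊17.6192/2⌋ = 8; lat ⌊8.0130/1⌋ = 8.
Subsquare: lon ⌊1.6192/0.0833333⌋ = 19 → t; lat ⌊0.0130/0.0416667⌋ = 0 → a.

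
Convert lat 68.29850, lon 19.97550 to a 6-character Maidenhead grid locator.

JP98xh

Add 180° to longitude and 90° to latitude: 199.9755, 158.2985.
Field: lon ⌊199.9755/20⌋ = 9 → J; lat ⌊158.2985/10⌋ = 15 → P.
Square: lon ⌊19.9755/2⌋ = 9; lat ⌊8.2985/1⌋ = 8.
Subsquare: lon ⌊1.9755/0.0833333⌋ = 23 → x; lat ⌊0.2985/0.0416667⌋ = 7 → h.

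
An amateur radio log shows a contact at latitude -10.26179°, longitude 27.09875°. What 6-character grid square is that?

Offset from 180°W / 90°S: lon 207.0987°, lat 79.7382°.
Field: lon ⌊207.0987/20⌋ = 10 → K; lat ⌊79.7382/10⌋ = 7 → H.
Square: lon ⌊7.0987/2⌋ = 3; lat ⌊9.7382/1⌋ = 9.
Subsquare: lon ⌊1.0987/0.0833333⌋ = 13 → n; lat ⌊0.7382/0.0416667⌋ = 17 → r.

KH39nr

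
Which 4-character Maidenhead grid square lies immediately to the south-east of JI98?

Longitude square 9; +1 → 10, wraps to 0, carry into field.
Longitude field J = 9; +1 → 10 = K.
Latitude square 8; −1 → 7.

KI07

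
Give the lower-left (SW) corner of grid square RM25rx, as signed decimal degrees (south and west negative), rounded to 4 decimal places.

35.9583, 165.4167

Field R=17, M=12: +17·20° lon, +12·10° lat → SW at lon 160°, lat 30°.
Square 2, 5: +2·2° lon, +5·1° lat → SW at lon 164°, lat 35°.
Subsquare r=17, x=23: +17·0.0833333° lon, +23·0.0416667° lat → SW at lon 165.417°, lat 35.9583°.
latitude 35.9583, longitude 165.4167.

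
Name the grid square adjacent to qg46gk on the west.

Longitude subsquare g = 6; −1 → 5 = f.
The latitude characters are unchanged.

QG46fk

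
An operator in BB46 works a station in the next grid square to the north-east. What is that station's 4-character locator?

BB57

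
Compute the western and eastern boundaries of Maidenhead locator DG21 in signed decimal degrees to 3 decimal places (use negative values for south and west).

-116.000, -114.000

Field D=3, G=6: +3·20° lon, +6·10° lat → SW at lon -120°, lat -30°.
Square 2, 1: +2·2° lon, +1·1° lat → SW at lon -116°, lat -29°.
Cell spans 2° lon × 1° lat.
west -116.000, east -114.000.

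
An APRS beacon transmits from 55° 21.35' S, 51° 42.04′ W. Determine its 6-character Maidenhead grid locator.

GD44dp

Offset from 180°W / 90°S: lon 128.2993°, lat 34.6442°.
Field: lon ⌊128.2993/20⌋ = 6 → G; lat ⌊34.6442/10⌋ = 3 → D.
Square: lon ⌊8.2993/2⌋ = 4; lat ⌊4.6442/1⌋ = 4.
Subsquare: lon ⌊0.2993/0.0833333⌋ = 3 → d; lat ⌊0.6442/0.0416667⌋ = 15 → p.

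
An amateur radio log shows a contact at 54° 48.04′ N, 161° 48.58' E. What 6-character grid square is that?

Offset from 180°W / 90°S: lon 341.8097°, lat 144.8007°.
Field (20°×10°, letters A–R): 341.8097/20 → 17 → R, 144.8007/10 → 14 → O; chars RO.
Square (2°×1°, digits 0–9): 1.8097/2 → 0, 4.8007/1 → 4; chars 04.
Subsquare (5′×2.5′, letters a–x): 1.8097/0.0833333 → 21 → v, 0.8007/0.0416667 → 19 → t; chars vt.

RO04vt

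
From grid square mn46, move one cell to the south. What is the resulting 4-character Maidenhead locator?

Latitude square 6; −1 → 5.
The longitude characters are unchanged.

MN45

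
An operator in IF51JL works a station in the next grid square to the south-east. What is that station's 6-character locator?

IF51kk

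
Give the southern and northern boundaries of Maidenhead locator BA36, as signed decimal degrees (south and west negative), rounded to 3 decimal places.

-84.000, -83.000

Field B=1, A=0: +1·20° lon, +0·10° lat → SW at lon -160°, lat -90°.
Square 3, 6: +3·2° lon, +6·1° lat → SW at lon -154°, lat -84°.
Cell spans 2° lon × 1° lat.
south -84.000, north -83.000.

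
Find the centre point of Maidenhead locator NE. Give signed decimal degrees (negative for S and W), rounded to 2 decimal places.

Field N=13, E=4: +13·20° lon, +4·10° lat → SW at lon 80°, lat -50°.
Cell spans 20° lon × 10° lat. Centre is SW corner plus half of each.
latitude -45.00, longitude 90.00.

-45.00, 90.00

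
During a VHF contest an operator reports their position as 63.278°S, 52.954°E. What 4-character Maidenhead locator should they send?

LC66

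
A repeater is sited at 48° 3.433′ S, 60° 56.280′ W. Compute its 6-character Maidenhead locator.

FE91mw

Offset from 180°W / 90°S: lon 119.0620°, lat 41.9428°.
Field: 119.0620/20 → 5 → F, 41.9428/10 → 4 → E; chars FE.
Square: 19.0620/2 → 9, 1.9428/1 → 1; chars 91.
Subsquare: 1.0620/0.0833333 → 12 → m, 0.9428/0.0416667 → 22 → w; chars mw.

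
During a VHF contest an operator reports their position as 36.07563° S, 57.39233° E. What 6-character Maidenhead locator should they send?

LF83qw

Offset from 180°W / 90°S: lon 237.3923°, lat 53.9244°.
Field (20°×10°, letters A–R): 237.3923/20 → 11 → L, 53.9244/10 → 5 → F; chars LF.
Square (2°×1°, digits 0–9): 17.3923/2 → 8, 3.9244/1 → 3; chars 83.
Subsquare (5′×2.5′, letters a–x): 1.3923/0.0833333 → 16 → q, 0.9244/0.0416667 → 22 → w; chars qw.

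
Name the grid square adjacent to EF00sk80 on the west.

EF00sk70

Longitude extended square 8; −1 → 7.
The latitude characters are unchanged.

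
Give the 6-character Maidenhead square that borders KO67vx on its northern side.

Latitude subsquare x = 23; +1 → 24, wraps to 0 = a, carry into square.
Latitude square 7; +1 → 8.
The longitude characters are unchanged.

KO68va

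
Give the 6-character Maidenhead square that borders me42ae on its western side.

ME32xe

Longitude subsquare a = 0; −1 → -1, wraps to 23 = x, carry into square.
Longitude square 4; −1 → 3.
The latitude characters are unchanged.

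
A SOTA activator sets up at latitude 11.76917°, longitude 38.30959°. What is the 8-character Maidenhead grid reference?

Offset from 180°W / 90°S: lon 218.30959°, lat 101.76917°.
Field: lon ⌊218.30959/20⌋ = 10 → K; lat ⌊101.76917/10⌋ = 10 → K.
Square: lon ⌊18.30959/2⌋ = 9; lat ⌊1.76917/1⌋ = 1.
Subsquare: lon ⌊0.30959/0.0833333⌋ = 3 → d; lat ⌊0.76917/0.0416667⌋ = 18 → s.
Extended square: lon ⌊0.05959/0.00833333⌋ = 7; lat ⌊0.01917/0.00416667⌋ = 4.

KK91ds74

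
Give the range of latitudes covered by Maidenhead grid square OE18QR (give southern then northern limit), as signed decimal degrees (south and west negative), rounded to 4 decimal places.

Field O=14, E=4: +14·20° lon, +4·10° lat → SW at lon 100°, lat -50°.
Square 1, 8: +1·2° lon, +8·1° lat → SW at lon 102°, lat -42°.
Subsquare q=16, r=17: +16·0.0833333° lon, +17·0.0416667° lat → SW at lon 103.333°, lat -41.2917°.
Cell spans 0.0833333° lon × 0.0416667° lat.
south -41.2917, north -41.2500.

-41.2917, -41.2500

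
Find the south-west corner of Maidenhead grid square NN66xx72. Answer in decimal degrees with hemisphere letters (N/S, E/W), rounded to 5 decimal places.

46.96667° N, 93.97500° E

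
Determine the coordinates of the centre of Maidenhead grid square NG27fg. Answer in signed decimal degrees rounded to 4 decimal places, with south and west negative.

-22.7292, 84.4583

Field N=13, G=6: +13·20° lon, +6·10° lat → SW at lon 80°, lat -30°.
Square 2, 7: +2·2° lon, +7·1° lat → SW at lon 84°, lat -23°.
Subsquare f=5, g=6: +5·0.0833333° lon, +6·0.0416667° lat → SW at lon 84.4167°, lat -22.75°.
Cell spans 0.0833333° lon × 0.0416667° lat. Centre is SW corner plus half of each.
latitude -22.7292, longitude 84.4583.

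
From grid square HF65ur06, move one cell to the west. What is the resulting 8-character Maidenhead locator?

Longitude extended square 0; −1 → -1, wraps to 9, carry into subsquare.
Longitude subsquare u = 20; −1 → 19 = t.
The latitude characters are unchanged.

HF65tr96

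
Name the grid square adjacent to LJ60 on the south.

LI69

Latitude square 0; −1 → -1, wraps to 9, carry into field.
Latitude field J = 9; −1 → 8 = I.
The longitude characters are unchanged.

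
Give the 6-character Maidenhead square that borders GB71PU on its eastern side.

GB71qu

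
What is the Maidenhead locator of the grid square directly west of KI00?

Longitude square 0; −1 → -1, wraps to 9, carry into field.
Longitude field K = 10; −1 → 9 = J.
The latitude characters are unchanged.

JI90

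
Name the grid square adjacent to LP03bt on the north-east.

LP03cu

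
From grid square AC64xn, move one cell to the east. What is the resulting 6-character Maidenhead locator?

Longitude subsquare x = 23; +1 → 24, wraps to 0 = a, carry into square.
Longitude square 6; +1 → 7.
The latitude characters are unchanged.

AC74an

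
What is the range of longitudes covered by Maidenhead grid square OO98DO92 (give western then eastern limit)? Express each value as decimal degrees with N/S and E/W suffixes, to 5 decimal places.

Field O=14, O=14: +14·20° lon, +14·10° lat → SW at lon 100°, lat 50°.
Square 9, 8: +9·2° lon, +8·1° lat → SW at lon 118°, lat 58°.
Subsquare d=3, o=14: +3·0.0833333° lon, +14·0.0416667° lat → SW at lon 118.25°, lat 58.5833°.
Extended square 9, 2: +9·0.00833333° lon, +2·0.00416667° lat → SW at lon 118.325°, lat 58.5917°.
Cell spans 0.00833333° lon × 0.00416667° lat.
west 118.32500° E, east 118.33333° E.

118.32500° E, 118.33333° E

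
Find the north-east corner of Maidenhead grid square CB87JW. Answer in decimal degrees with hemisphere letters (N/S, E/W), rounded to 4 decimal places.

72.0417° S, 123.1667° W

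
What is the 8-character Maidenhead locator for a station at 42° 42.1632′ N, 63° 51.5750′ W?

Shift to the Maidenhead origin (180°W, 90°S): lon 116.14042, lat 132.70272.
Field (20°×10°, letters A–R): 116.14042/20 → 5 → F, 132.70272/10 → 13 → N; chars FN.
Square (2°×1°, digits 0–9): 16.14042/2 → 8, 2.70272/1 → 2; chars 82.
Subsquare (5′×2.5′, letters a–x): 0.14042/0.0833333 → 1 → b, 0.70272/0.0416667 → 16 → q; chars bq.
Extended square (30″×15″, digits 0–9): 0.05708/0.00833333 → 6, 0.03605/0.00416667 → 8; chars 68.

FN82bq68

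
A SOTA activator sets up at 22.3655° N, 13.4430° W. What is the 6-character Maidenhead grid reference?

IL32gi

Shift to the Maidenhead origin (180°W, 90°S): lon 166.5570, lat 112.3655.
Field: lon ⌊166.5570/20⌋ = 8 → I; lat ⌊112.3655/10⌋ = 11 → L.
Square: lon ⌊6.5570/2⌋ = 3; lat ⌊2.3655/1⌋ = 2.
Subsquare: lon ⌊0.5570/0.0833333⌋ = 6 → g; lat ⌊0.3655/0.0416667⌋ = 8 → i.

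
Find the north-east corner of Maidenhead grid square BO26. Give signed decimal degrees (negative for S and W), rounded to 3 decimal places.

57.000, -154.000

Field B=1, O=14: +1·20° lon, +14·10° lat → SW at lon -160°, lat 50°.
Square 2, 6: +2·2° lon, +6·1° lat → SW at lon -156°, lat 56°.
Cell spans 2° lon × 1° lat. NE corner is SW corner plus one full cell.
latitude 57.000, longitude -154.000.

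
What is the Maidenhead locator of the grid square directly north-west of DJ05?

CJ96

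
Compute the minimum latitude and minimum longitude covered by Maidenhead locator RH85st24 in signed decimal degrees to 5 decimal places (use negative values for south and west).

Field R=17, H=7: +17·20° lon, +7·10° lat → SW at lon 160°, lat -20°.
Square 8, 5: +8·2° lon, +5·1° lat → SW at lon 176°, lat -15°.
Subsquare s=18, t=19: +18·0.0833333° lon, +19·0.0416667° lat → SW at lon 177.5°, lat -14.2083°.
Extended square 2, 4: +2·0.00833333° lon, +4·0.00416667° lat → SW at lon 177.517°, lat -14.1917°.
latitude -14.19167, longitude 177.51667.

-14.19167, 177.51667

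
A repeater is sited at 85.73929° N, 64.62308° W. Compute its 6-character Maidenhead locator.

Shift to the Maidenhead origin (180°W, 90°S): lon 115.3769, lat 175.7393.
Field: lon ⌊115.3769/20⌋ = 5 → F; lat ⌊175.7393/10⌋ = 17 → R.
Square: lon ⌊15.3769/2⌋ = 7; lat ⌊5.7393/1⌋ = 5.
Subsquare: lon ⌊1.3769/0.0833333⌋ = 16 → q; lat ⌊0.7393/0.0416667⌋ = 17 → r.

FR75qr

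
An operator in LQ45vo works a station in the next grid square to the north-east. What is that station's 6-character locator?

LQ45wp

Longitude subsquare v = 21; +1 → 22 = w.
Latitude subsquare o = 14; +1 → 15 = p.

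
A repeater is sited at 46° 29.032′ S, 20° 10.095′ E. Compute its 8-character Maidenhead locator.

KE03cm03

Offset from 180°W / 90°S: lon 200.16825°, lat 43.51613°.
Field: 200.16825/20 → 10 → K, 43.51613/10 → 4 → E; chars KE.
Square: 0.16825/2 → 0, 3.51613/1 → 3; chars 03.
Subsquare: 0.16825/0.0833333 → 2 → c, 0.51613/0.0416667 → 12 → m; chars cm.
Extended square: 0.00158/0.00833333 → 0, 0.01613/0.00416667 → 3; chars 03.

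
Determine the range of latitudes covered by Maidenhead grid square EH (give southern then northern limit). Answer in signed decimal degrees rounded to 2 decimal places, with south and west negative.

-20.00, -10.00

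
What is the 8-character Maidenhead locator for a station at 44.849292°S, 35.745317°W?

HE25dd06

Add 180° to longitude and 90° to latitude: 144.25468, 45.15071.
Field: lon ⌊144.25468/20⌋ = 7 → H; lat ⌊45.15071/10⌋ = 4 → E.
Square: lon ⌊4.25468/2⌋ = 2; lat ⌊5.15071/1⌋ = 5.
Subsquare: lon ⌊0.25468/0.0833333⌋ = 3 → d; lat ⌊0.15071/0.0416667⌋ = 3 → d.
Extended square: lon ⌊0.00468/0.00833333⌋ = 0; lat ⌊0.02571/0.00416667⌋ = 6.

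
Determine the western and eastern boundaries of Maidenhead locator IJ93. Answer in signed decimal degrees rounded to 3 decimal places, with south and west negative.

-2.000, 0.000

Field I=8, J=9: +8·20° lon, +9·10° lat → SW at lon -20°, lat 0°.
Square 9, 3: +9·2° lon, +3·1° lat → SW at lon -2°, lat 3°.
Cell spans 2° lon × 1° lat.
west -2.000, east 0.000.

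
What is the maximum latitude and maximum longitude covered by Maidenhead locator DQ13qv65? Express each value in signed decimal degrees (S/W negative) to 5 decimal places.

73.90000, -116.60833

Field D=3, Q=16: +3·20° lon, +16·10° lat → SW at lon -120°, lat 70°.
Square 1, 3: +1·2° lon, +3·1° lat → SW at lon -118°, lat 73°.
Subsquare q=16, v=21: +16·0.0833333° lon, +21·0.0416667° lat → SW at lon -116.667°, lat 73.875°.
Extended square 6, 5: +6·0.00833333° lon, +5·0.00416667° lat → SW at lon -116.617°, lat 73.8958°.
Cell spans 0.00833333° lon × 0.00416667° lat. NE corner is SW corner plus one full cell.
latitude 73.90000, longitude -116.60833.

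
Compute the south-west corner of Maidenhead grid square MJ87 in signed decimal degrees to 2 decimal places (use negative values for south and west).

Field M=12, J=9: +12·20° lon, +9·10° lat → SW at lon 60°, lat 0°.
Square 8, 7: +8·2° lon, +7·1° lat → SW at lon 76°, lat 7°.
latitude 7.00, longitude 76.00.

7.00, 76.00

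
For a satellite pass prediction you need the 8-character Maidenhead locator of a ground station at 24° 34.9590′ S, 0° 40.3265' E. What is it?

JG05ik00

Offset from 180°W / 90°S: lon 180.67211°, lat 65.41735°.
Field: 180.67211/20 → 9 → J, 65.41735/10 → 6 → G; chars JG.
Square: 0.67211/2 → 0, 5.41735/1 → 5; chars 05.
Subsquare: 0.67211/0.0833333 → 8 → i, 0.41735/0.0416667 → 10 → k; chars ik.
Extended square: 0.00544/0.00833333 → 0, 0.00068/0.00416667 → 0; chars 00.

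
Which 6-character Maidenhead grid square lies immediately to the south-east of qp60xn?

QP70am

Longitude subsquare x = 23; +1 → 24, wraps to 0 = a, carry into square.
Longitude square 6; +1 → 7.
Latitude subsquare n = 13; −1 → 12 = m.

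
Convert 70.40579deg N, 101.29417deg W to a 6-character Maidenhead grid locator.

DQ90ij

Add 180° to longitude and 90° to latitude: 78.7058, 160.4058.
Field: 78.7058/20 → 3 → D, 160.4058/10 → 16 → Q; chars DQ.
Square: 18.7058/2 → 9, 0.4058/1 → 0; chars 90.
Subsquare: 0.7058/0.0833333 → 8 → i, 0.4058/0.0416667 → 9 → j; chars ij.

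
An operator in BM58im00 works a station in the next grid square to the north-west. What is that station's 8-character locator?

Longitude extended square 0; −1 → -1, wraps to 9, carry into subsquare.
Longitude subsquare i = 8; −1 → 7 = h.
Latitude extended square 0; +1 → 1.

BM58hm91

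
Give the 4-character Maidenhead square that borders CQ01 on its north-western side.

BQ92

Longitude square 0; −1 → -1, wraps to 9, carry into field.
Longitude field C = 2; −1 → 1 = B.
Latitude square 1; +1 → 2.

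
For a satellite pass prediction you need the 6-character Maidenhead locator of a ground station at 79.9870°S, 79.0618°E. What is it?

Shift to the Maidenhead origin (180°W, 90°S): lon 259.0618, lat 10.0130.
Field: 259.0618/20 → 12 → M, 10.0130/10 → 1 → B; chars MB.
Square: 19.0618/2 → 9, 0.0130/1 → 0; chars 90.
Subsquare: 1.0618/0.0833333 → 12 → m, 0.0130/0.0416667 → 0 → a; chars ma.

MB90ma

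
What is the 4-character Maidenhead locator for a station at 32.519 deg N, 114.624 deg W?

Shift to the Maidenhead origin (180°W, 90°S): lon 65.38, lat 122.52.
Field: 65.38/20 → 3 → D, 122.52/10 → 12 → M; chars DM.
Square: 5.38/2 → 2, 2.52/1 → 2; chars 22.

DM22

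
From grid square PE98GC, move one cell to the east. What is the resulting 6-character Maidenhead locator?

Longitude subsquare g = 6; +1 → 7 = h.
The latitude characters are unchanged.

PE98hc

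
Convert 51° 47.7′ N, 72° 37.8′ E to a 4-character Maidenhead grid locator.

MO61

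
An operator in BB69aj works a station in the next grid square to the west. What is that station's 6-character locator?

BB59xj

Longitude subsquare a = 0; −1 → -1, wraps to 23 = x, carry into square.
Longitude square 6; −1 → 5.
The latitude characters are unchanged.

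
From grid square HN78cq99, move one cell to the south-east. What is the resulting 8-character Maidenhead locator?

Longitude extended square 9; +1 → 10, wraps to 0, carry into subsquare.
Longitude subsquare c = 2; +1 → 3 = d.
Latitude extended square 9; −1 → 8.

HN78dq08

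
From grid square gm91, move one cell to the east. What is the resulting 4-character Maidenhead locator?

HM01

Longitude square 9; +1 → 10, wraps to 0, carry into field.
Longitude field G = 6; +1 → 7 = H.
The latitude characters are unchanged.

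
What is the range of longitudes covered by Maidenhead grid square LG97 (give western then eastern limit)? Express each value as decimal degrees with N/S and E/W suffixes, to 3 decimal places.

58.000° E, 60.000° E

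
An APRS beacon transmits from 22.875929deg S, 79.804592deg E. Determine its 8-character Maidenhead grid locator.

MG97vc69

Add 180° to longitude and 90° to latitude: 259.80459, 67.12407.
Field: lon ⌊259.80459/20⌋ = 12 → M; lat ⌊67.12407/10⌋ = 6 → G.
Square: lon ⌊19.80459/2⌋ = 9; lat ⌊7.12407/1⌋ = 7.
Subsquare: lon ⌊1.80459/0.0833333⌋ = 21 → v; lat ⌊0.12407/0.0416667⌋ = 2 → c.
Extended square: lon ⌊0.05459/0.00833333⌋ = 6; lat ⌊0.04074/0.00416667⌋ = 9.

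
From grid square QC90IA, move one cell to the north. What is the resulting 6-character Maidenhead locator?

Latitude subsquare a = 0; +1 → 1 = b.
The longitude characters are unchanged.

QC90ib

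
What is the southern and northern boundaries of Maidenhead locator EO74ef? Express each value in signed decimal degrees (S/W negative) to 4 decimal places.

Field E=4, O=14: +4·20° lon, +14·10° lat → SW at lon -100°, lat 50°.
Square 7, 4: +7·2° lon, +4·1° lat → SW at lon -86°, lat 54°.
Subsquare e=4, f=5: +4·0.0833333° lon, +5·0.0416667° lat → SW at lon -85.6667°, lat 54.2083°.
Cell spans 0.0833333° lon × 0.0416667° lat.
south 54.2083, north 54.2500.

54.2083, 54.2500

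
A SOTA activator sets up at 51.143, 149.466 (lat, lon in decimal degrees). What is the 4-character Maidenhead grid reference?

QO41

Shift to the Maidenhead origin (180°W, 90°S): lon 329.47, lat 141.14.
Field: lon ⌊329.47/20⌋ = 16 → Q; lat ⌊141.14/10⌋ = 14 → O.
Square: lon ⌊9.47/2⌋ = 4; lat ⌊1.14/1⌋ = 1.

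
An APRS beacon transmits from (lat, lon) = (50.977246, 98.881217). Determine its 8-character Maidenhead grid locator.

Add 180° to longitude and 90° to latitude: 278.88122, 140.97725.
Field: 278.88122/20 → 13 → N, 140.97725/10 → 14 → O; chars NO.
Square: 18.88122/2 → 9, 0.97725/1 → 0; chars 90.
Subsquare: 0.88122/0.0833333 → 10 → k, 0.97725/0.0416667 → 23 → x; chars kx.
Extended square: 0.04788/0.00833333 → 5, 0.01891/0.00416667 → 4; chars 54.

NO90kx54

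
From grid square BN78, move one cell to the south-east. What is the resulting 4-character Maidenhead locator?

BN87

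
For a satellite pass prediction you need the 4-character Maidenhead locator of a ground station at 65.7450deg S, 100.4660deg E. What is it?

Add 180° to longitude and 90° to latitude: 280.47, 24.25.
Field: lon ⌊280.47/20⌋ = 14 → O; lat ⌊24.25/10⌋ = 2 → C.
Square: lon ⌊0.47/2⌋ = 0; lat ⌊4.25/1⌋ = 4.

OC04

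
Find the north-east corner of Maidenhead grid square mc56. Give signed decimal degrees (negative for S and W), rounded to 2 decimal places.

Field M=12, C=2: +12·20° lon, +2·10° lat → SW at lon 60°, lat -70°.
Square 5, 6: +5·2° lon, +6·1° lat → SW at lon 70°, lat -64°.
Cell spans 2° lon × 1° lat. NE corner is SW corner plus one full cell.
latitude -63.00, longitude 72.00.

-63.00, 72.00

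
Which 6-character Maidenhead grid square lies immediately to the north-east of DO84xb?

DO94ac

Longitude subsquare x = 23; +1 → 24, wraps to 0 = a, carry into square.
Longitude square 8; +1 → 9.
Latitude subsquare b = 1; +1 → 2 = c.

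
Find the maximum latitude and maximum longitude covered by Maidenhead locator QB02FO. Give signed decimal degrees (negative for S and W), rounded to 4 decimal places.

-77.3750, 140.5000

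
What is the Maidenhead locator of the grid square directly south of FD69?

Latitude square 9; −1 → 8.
The longitude characters are unchanged.

FD68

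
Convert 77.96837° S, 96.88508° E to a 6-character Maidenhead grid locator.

NB82ka

Offset from 180°W / 90°S: lon 276.8851°, lat 12.0316°.
Field: 276.8851/20 → 13 → N, 12.0316/10 → 1 → B; chars NB.
Square: 16.8851/2 → 8, 2.0316/1 → 2; chars 82.
Subsquare: 0.8851/0.0833333 → 10 → k, 0.0316/0.0416667 → 0 → a; chars ka.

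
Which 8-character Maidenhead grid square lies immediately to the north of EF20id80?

EF20id81

Latitude extended square 0; +1 → 1.
The longitude characters are unchanged.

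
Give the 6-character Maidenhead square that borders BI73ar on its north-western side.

BI63xs

Longitude subsquare a = 0; −1 → -1, wraps to 23 = x, carry into square.
Longitude square 7; −1 → 6.
Latitude subsquare r = 17; +1 → 18 = s.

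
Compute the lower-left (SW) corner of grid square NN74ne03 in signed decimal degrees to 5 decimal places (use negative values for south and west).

44.17917, 95.08333

Field N=13, N=13: +13·20° lon, +13·10° lat → SW at lon 80°, lat 40°.
Square 7, 4: +7·2° lon, +4·1° lat → SW at lon 94°, lat 44°.
Subsquare n=13, e=4: +13·0.0833333° lon, +4·0.0416667° lat → SW at lon 95.0833°, lat 44.1667°.
Extended square 0, 3: +0·0.00833333° lon, +3·0.00416667° lat → SW at lon 95.0833°, lat 44.1792°.
latitude 44.17917, longitude 95.08333.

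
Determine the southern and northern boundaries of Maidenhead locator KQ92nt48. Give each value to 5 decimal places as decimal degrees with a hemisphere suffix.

Field K=10, Q=16: +10·20° lon, +16·10° lat → SW at lon 20°, lat 70°.
Square 9, 2: +9·2° lon, +2·1° lat → SW at lon 38°, lat 72°.
Subsquare n=13, t=19: +13·0.0833333° lon, +19·0.0416667° lat → SW at lon 39.0833°, lat 72.7917°.
Extended square 4, 8: +4·0.00833333° lon, +8·0.00416667° lat → SW at lon 39.1167°, lat 72.825°.
Cell spans 0.00833333° lon × 0.00416667° lat.
south 72.82500° N, north 72.82917° N.

72.82500° N, 72.82917° N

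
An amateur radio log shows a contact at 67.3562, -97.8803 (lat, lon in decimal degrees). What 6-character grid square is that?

EP17bi

Offset from 180°W / 90°S: lon 82.1197°, lat 157.3562°.
Field (20°×10°, letters A–R): 82.1197/20 → 4 → E, 157.3562/10 → 15 → P; chars EP.
Square (2°×1°, digits 0–9): 2.1197/2 → 1, 7.3562/1 → 7; chars 17.
Subsquare (5′×2.5′, letters a–x): 0.1197/0.0833333 → 1 → b, 0.3562/0.0416667 → 8 → i; chars bi.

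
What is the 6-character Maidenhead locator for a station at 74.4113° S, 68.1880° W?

FB55vo

Offset from 180°W / 90°S: lon 111.8120°, lat 15.5887°.
Field: lon ⌊111.8120/20⌋ = 5 → F; lat ⌊15.5887/10⌋ = 1 → B.
Square: lon ⌊11.8120/2⌋ = 5; lat ⌊5.5887/1⌋ = 5.
Subsquare: lon ⌊1.8120/0.0833333⌋ = 21 → v; lat ⌊0.5887/0.0416667⌋ = 14 → o.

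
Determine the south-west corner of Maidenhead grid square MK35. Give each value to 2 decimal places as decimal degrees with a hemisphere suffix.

Field M=12, K=10: +12·20° lon, +10·10° lat → SW at lon 60°, lat 10°.
Square 3, 5: +3·2° lon, +5·1° lat → SW at lon 66°, lat 15°.
latitude 15.00° N, longitude 66.00° E.

15.00° N, 66.00° E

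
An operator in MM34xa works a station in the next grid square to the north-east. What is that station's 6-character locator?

Longitude subsquare x = 23; +1 → 24, wraps to 0 = a, carry into square.
Longitude square 3; +1 → 4.
Latitude subsquare a = 0; +1 → 1 = b.

MM44ab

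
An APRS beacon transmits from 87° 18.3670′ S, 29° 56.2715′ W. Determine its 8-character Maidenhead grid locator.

Offset from 180°W / 90°S: lon 150.06214°, lat 2.69388°.
Field: lon ⌊150.06214/20⌋ = 7 → H; lat ⌊2.69388/10⌋ = 0 → A.
Square: lon ⌊10.06214/2⌋ = 5; lat ⌊2.69388/1⌋ = 2.
Subsquare: lon ⌊0.06214/0.0833333⌋ = 0 → a; lat ⌊0.69388/0.0416667⌋ = 16 → q.
Extended square: lon ⌊0.06214/0.00833333⌋ = 7; lat ⌊0.02722/0.00416667⌋ = 6.

HA52aq76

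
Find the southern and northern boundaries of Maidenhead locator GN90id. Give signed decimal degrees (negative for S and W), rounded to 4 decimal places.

40.1250, 40.1667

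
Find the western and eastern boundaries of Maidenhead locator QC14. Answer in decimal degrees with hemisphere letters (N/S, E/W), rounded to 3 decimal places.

142.000° E, 144.000° E

Field Q=16, C=2: +16·20° lon, +2·10° lat → SW at lon 140°, lat -70°.
Square 1, 4: +1·2° lon, +4·1° lat → SW at lon 142°, lat -66°.
Cell spans 2° lon × 1° lat.
west 142.000° E, east 144.000° E.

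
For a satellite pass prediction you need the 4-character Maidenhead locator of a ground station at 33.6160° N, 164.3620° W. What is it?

Offset from 180°W / 90°S: lon 15.64°, lat 123.62°.
Field: 15.64/20 → 0 → A, 123.62/10 → 12 → M; chars AM.
Square: 15.64/2 → 7, 3.62/1 → 3; chars 73.

AM73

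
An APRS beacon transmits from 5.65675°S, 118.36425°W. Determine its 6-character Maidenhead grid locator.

DI04ti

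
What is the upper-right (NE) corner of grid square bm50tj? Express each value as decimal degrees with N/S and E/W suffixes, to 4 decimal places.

30.4167° N, 148.3333° W

Field B=1, M=12: +1·20° lon, +12·10° lat → SW at lon -160°, lat 30°.
Square 5, 0: +5·2° lon, +0·1° lat → SW at lon -150°, lat 30°.
Subsquare t=19, j=9: +19·0.0833333° lon, +9·0.0416667° lat → SW at lon -148.417°, lat 30.375°.
Cell spans 0.0833333° lon × 0.0416667° lat. NE corner is SW corner plus one full cell.
latitude 30.4167° N, longitude 148.3333° W.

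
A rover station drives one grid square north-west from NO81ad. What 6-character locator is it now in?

Longitude subsquare a = 0; −1 → -1, wraps to 23 = x, carry into square.
Longitude square 8; −1 → 7.
Latitude subsquare d = 3; +1 → 4 = e.

NO71xe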